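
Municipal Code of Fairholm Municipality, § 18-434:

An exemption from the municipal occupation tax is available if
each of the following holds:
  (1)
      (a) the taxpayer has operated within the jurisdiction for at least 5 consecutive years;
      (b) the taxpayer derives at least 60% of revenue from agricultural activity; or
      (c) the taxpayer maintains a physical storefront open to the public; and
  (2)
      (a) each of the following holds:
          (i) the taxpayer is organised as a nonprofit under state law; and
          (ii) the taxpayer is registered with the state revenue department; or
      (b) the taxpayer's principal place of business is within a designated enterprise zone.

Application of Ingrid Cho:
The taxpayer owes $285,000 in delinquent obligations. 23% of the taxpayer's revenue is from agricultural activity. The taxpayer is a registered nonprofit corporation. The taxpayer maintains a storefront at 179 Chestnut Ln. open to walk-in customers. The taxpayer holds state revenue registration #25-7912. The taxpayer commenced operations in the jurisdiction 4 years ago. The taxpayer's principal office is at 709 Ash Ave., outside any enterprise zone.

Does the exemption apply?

(a) ≥ 5 yrs in jurisdiction — not met.
(b) ≥60% agricultural — not satisfied.
(c) has storefront — met.
(1): F OR F OR T → true.
(i) nonprofit — met.
(ii) state-registered — satisfied.
So (a) is satisfied (T AND T).
(b) in enterprise zone — not met.
(2) = T OR F = true.
Overall = T AND T = true.

Yes — exempt.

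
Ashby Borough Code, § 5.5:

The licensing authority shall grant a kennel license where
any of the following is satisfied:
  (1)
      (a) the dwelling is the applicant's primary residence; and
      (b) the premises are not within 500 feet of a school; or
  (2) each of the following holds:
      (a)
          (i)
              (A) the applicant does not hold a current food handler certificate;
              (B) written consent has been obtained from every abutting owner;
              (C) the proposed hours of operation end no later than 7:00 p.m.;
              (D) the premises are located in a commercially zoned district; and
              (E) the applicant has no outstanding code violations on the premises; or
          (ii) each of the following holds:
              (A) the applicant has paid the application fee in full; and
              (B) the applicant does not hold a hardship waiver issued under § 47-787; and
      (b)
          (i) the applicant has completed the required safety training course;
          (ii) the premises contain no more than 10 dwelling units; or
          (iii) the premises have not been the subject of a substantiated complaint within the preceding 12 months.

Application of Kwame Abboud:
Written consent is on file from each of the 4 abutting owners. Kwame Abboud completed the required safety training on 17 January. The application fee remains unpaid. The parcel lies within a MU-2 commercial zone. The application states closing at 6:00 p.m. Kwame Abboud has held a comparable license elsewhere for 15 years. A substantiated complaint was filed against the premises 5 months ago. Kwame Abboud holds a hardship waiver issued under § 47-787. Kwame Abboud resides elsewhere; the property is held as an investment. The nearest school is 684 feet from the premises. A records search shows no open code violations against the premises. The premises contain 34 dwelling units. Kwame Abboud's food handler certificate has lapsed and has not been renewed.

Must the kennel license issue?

Yes — granted.

(a) primary residence — not met.
(b) ≥500 ft from school — holds.
(1) = F AND T = false.
(A) not (food handler cert.) — satisfied.
(B) all abutters consent — met.
(C) closes by 7 p.m. — holds.
(D) commercially zoned — met.
(E) no code violations — satisfied.
(i): T AND T AND T AND T AND T → true.
(A) fee paid — fails.
(B) not (hardship waiver) — fails.
So (ii) is not satisfied (F AND F).
So (a) is satisfied (T OR F).
(i) safety training — met.
(ii) ≤ 10 units — fails.
(iii) no complaint in 12 mo. — not satisfied.
So (b) is satisfied (T OR F OR F).
(2) = T AND T = true.
Overall = F OR T = true.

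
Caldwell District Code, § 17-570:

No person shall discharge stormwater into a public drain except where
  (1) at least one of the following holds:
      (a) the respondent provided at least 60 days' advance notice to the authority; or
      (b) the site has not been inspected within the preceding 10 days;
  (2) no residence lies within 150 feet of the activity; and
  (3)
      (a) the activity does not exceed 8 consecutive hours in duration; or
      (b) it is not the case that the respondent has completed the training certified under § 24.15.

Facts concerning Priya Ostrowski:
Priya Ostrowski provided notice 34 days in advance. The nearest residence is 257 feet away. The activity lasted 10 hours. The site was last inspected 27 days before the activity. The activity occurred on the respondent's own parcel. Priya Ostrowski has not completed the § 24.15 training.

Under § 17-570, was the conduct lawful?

Yes — lawful.

(a) ≥60 days' notice — not satisfied.
(b) not (site inspected) — holds.
(1): F OR T → true.
(2) no residence in 150 ft — satisfied.
(a) ≤ 8 hrs duration — not met.
(b) not (training certified) — holds.
(3) = F OR T = true.
Overall: T AND T AND T → true.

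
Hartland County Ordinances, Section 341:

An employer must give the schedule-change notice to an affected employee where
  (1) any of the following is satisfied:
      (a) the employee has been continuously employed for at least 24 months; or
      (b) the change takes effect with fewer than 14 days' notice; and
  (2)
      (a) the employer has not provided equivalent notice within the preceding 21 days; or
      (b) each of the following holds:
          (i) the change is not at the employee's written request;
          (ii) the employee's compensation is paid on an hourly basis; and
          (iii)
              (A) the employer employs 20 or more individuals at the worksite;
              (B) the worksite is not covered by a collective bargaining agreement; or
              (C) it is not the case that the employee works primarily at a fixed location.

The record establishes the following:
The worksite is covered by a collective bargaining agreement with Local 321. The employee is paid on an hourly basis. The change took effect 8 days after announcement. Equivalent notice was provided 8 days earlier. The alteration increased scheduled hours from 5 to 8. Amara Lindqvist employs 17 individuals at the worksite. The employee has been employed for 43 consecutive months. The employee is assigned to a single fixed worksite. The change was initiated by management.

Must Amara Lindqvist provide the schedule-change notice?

(a) tenure ≥ 24 mo. — met.
(b) < 14 days' notice — satisfied.
(1) = T OR T = true.
(a) no recent notice — not satisfied.
(i) not employee-requested — holds.
(ii) hourly-paid — holds.
(A) ≥ 20 at site — not satisfied.
(B) no CBA — fails.
(C) not (fixed location) — not satisfied.
(iii) = F OR F OR F = false.
(b) = T AND T AND F = false.
(2) = F OR F = false.
Overall = T AND F = false.

No — not required.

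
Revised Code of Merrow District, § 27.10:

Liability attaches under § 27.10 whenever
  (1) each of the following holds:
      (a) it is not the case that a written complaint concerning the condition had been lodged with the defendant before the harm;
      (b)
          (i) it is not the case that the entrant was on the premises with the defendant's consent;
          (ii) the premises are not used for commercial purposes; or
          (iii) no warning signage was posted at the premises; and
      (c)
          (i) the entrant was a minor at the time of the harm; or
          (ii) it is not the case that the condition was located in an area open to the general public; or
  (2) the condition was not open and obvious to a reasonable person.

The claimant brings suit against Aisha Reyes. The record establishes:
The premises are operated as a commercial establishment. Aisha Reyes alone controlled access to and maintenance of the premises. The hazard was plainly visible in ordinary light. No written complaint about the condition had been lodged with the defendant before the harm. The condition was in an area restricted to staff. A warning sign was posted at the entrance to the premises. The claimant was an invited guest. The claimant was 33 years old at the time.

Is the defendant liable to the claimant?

No — not liable.

(a) not (complaint lodged) — satisfied.
(i) not (consent to enter) — fails.
(ii) not (commercial use) — not satisfied.
(iii) no signage posted — fails.
(b): F OR F OR F → false.
(i) entrant a minor — fails.
(ii) not (public area) — met.
So (c) is satisfied (F OR T).
(1): T AND F AND T → false.
(2) not open/obvious — fails.
Overall: F OR F → false.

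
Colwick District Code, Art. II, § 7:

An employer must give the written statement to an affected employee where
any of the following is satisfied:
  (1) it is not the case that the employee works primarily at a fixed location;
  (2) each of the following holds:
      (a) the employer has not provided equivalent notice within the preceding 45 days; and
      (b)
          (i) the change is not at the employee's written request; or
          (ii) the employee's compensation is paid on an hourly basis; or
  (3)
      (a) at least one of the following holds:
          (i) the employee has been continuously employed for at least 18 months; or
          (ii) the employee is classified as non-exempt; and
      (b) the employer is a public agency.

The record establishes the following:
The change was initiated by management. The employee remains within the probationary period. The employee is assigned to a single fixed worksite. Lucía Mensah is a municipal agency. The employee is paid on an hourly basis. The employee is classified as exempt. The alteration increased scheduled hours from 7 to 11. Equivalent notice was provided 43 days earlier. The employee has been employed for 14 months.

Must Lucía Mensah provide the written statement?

(1) not (fixed location) — fails.
(a) no recent notice — not satisfied.
(i) not employee-requested — holds.
(ii) hourly-paid — met.
(b) = T OR T = true.
(2): F AND T → false.
(i) tenure ≥ 18 mo. — not satisfied.
(ii) non-exempt — not satisfied.
(a): F OR F → false.
(b) public agency — met.
(3): F AND T → false.
Overall: F OR F OR F → false.

No — not required.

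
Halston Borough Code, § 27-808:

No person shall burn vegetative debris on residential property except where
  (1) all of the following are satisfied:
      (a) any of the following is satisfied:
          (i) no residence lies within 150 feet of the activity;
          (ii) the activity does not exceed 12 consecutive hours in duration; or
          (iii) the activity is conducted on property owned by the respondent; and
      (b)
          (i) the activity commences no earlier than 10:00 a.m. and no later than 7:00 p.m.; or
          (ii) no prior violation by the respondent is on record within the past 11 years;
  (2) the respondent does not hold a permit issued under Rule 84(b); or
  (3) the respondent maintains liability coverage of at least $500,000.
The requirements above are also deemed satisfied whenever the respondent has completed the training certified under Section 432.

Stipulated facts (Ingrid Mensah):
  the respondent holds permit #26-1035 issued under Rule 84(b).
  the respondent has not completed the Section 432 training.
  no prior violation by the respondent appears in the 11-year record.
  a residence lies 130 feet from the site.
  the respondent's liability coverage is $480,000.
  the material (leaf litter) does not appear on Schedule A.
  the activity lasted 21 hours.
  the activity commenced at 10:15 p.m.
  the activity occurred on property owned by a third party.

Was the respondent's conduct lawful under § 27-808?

No — unlawful.

(i) no residence in 150 ft — fails.
(ii) ≤ 12 hrs duration — not satisfied.
(iii) own property — fails.
(a): F OR F OR F → false.
(i) start within hours — fails.
(ii) no prior violation — met.
(b): F OR T → true.
(1): F AND T → false.
(2) not (holds permit) — not met.
(3) coverage ≥ $500,000 — not met.
So Overall is not satisfied (F OR F OR F).
Exception (training certified) — not satisfied.
Result: main false OR exception false → false.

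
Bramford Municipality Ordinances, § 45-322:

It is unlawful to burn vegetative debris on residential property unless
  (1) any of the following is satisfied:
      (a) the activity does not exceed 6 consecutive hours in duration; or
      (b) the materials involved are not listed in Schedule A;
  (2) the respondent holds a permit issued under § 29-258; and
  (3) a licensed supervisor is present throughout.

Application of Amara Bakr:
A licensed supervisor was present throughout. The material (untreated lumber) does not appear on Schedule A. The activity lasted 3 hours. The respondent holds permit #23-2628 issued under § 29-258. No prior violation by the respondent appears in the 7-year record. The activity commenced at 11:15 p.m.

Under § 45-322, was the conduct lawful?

Yes — lawful.

(a) ≤ 6 hrs duration — met.
(b) not (Schedule A material) — satisfied.
(1): T OR T → true.
(2) holds permit — holds.
(3) supervisor present — met.
So Overall is satisfied (T AND T AND T).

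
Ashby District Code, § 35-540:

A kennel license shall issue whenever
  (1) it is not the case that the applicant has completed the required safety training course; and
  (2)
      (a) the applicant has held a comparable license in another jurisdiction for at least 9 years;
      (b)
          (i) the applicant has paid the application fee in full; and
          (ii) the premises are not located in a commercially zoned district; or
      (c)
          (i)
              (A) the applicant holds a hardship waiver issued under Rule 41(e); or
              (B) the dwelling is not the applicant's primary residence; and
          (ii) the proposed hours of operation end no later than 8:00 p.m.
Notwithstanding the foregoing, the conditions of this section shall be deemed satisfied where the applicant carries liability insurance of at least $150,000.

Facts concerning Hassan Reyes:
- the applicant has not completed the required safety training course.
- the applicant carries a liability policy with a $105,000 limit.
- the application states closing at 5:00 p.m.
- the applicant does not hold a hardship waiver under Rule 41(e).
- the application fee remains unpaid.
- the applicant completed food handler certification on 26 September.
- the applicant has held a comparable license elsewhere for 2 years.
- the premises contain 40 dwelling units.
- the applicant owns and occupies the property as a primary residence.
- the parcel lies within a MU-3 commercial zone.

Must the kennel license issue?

(1) not (safety training) — holds.
(a) prior license ≥ 9 yr — not satisfied.
(i) fee paid — not satisfied.
(ii) not (commercially zoned) — fails.
(b) = F AND F = false.
(A) hardship waiver — fails.
(B) not (primary residence) — not met.
(i) = F OR F = false.
(ii) closes by 8 p.m. — satisfied.
(c) = F AND T = false.
(2): F OR F OR F → false.
So Overall is not satisfied (T AND F).
Exception (insurance ≥ $150,000) — not satisfied.
Result: main false OR exception false → false.

No — denied.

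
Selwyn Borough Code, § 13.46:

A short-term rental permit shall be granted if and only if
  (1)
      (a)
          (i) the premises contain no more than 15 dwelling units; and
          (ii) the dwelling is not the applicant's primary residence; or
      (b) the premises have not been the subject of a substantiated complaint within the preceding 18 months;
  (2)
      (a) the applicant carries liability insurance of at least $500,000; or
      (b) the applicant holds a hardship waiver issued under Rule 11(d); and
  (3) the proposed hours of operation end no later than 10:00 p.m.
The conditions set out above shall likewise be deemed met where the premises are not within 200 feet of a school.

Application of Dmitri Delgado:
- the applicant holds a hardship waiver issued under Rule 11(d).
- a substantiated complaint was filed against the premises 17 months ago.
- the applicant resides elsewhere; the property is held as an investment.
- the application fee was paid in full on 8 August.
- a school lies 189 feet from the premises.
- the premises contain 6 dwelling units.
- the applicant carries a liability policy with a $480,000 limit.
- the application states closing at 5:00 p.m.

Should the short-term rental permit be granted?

(i) ≤ 15 units — holds.
(ii) not (primary residence) — satisfied.
(a) = T AND T = true.
(b) no complaint in 18 mo. — fails.
(1): T OR F → true.
(a) insurance ≥ $500,000 — not satisfied.
(b) hardship waiver — met.
(2) = F OR T = true.
(3) closes by 10 p.m. — satisfied.
Overall: T AND T AND T → true.
Exception (≥200 ft from school) — not satisfied.
Result: main true OR exception false → true.

Yes — granted.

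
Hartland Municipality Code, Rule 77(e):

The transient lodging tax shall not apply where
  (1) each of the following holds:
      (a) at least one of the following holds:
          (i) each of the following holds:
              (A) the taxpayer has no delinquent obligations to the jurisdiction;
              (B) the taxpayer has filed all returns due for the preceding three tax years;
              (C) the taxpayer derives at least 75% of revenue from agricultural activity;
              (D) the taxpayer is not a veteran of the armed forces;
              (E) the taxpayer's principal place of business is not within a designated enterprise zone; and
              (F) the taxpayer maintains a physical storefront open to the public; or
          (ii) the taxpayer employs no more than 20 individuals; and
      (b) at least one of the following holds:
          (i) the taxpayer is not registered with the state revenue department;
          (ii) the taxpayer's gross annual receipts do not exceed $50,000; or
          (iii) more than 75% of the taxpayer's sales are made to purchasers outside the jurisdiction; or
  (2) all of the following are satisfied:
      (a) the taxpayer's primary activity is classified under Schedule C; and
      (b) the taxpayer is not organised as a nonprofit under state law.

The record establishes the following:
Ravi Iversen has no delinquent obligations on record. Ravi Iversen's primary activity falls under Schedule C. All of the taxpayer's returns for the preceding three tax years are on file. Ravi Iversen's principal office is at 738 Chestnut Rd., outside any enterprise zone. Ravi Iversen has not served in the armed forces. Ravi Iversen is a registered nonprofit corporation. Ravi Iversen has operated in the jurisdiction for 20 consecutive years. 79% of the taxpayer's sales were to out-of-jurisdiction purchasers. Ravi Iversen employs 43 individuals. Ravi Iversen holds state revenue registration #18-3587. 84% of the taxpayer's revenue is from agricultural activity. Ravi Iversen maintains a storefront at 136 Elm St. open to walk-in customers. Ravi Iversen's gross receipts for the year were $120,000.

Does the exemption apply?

Yes — exempt.

(A) no delinquency — holds.
(B) returns current — holds.
(C) ≥75% agricultural — satisfied.
(D) not (veteran) — met.
(E) not (in enterprise zone) — holds.
(F) has storefront — satisfied.
So (i) is satisfied (T AND T AND T AND T AND T AND T).
(ii) ≤ 20 employees — fails.
So (a) is satisfied (T OR F).
(i) not (state-registered) — not met.
(ii) receipts ≤ $50,000 — not satisfied.
(iii) >75% out-of-jur. sales — holds.
(b) = F OR F OR T = true.
(1): T AND T → true.
(a) Schedule C activity — met.
(b) not (nonprofit) — fails.
(2) = T AND F = false.
Overall = T OR F = true.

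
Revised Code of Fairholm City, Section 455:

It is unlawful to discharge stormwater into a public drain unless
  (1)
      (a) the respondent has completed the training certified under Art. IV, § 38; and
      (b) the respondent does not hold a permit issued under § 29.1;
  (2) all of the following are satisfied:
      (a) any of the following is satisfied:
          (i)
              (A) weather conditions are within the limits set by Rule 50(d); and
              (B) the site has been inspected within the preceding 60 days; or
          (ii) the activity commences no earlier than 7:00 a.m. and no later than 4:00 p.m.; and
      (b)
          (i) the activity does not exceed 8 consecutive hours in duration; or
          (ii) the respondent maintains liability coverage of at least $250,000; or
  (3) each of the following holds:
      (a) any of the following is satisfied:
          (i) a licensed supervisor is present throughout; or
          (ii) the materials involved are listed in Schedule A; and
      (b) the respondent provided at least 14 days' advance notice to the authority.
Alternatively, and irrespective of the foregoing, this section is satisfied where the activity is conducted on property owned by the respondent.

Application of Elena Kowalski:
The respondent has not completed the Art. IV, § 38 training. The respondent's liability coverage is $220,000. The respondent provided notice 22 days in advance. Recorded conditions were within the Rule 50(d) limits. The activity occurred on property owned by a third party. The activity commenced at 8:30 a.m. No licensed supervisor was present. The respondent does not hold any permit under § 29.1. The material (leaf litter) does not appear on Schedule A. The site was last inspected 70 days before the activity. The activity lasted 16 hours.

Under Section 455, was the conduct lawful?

(a) training certified — not met.
(b) not (holds permit) — satisfied.
(1) = F AND T = false.
(A) weather ok — met.
(B) site inspected — fails.
(i) = T AND F = false.
(ii) start within hours — met.
So (a) is satisfied (F OR T).
(i) ≤ 8 hrs duration — not met.
(ii) coverage ≥ $250,000 — fails.
(b) = F OR F = false.
So (2) is not satisfied (T AND F).
(i) supervisor present — not met.
(ii) Schedule A material — not met.
(a) = F OR F = false.
(b) ≥14 days' notice — met.
(3): F AND T → false.
Overall: F OR F OR F → false.
Exception (own property) — not satisfied.
Result: main false OR exception false → false.

No — unlawful.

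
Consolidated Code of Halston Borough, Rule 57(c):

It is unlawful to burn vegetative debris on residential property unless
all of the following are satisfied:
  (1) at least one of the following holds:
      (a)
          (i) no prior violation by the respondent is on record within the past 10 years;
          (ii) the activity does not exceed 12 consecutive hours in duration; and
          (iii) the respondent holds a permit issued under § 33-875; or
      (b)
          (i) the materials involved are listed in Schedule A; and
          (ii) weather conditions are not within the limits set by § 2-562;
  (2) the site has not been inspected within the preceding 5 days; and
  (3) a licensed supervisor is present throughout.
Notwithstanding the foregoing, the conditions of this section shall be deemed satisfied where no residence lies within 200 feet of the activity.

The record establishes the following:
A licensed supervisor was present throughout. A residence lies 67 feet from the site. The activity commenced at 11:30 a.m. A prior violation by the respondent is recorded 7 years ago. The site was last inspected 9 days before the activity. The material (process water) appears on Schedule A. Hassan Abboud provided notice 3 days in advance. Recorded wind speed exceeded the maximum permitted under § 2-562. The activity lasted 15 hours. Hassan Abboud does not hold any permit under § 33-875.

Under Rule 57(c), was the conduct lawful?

Yes — lawful.

(i) no prior violation — fails.
(ii) ≤ 12 hrs duration — not satisfied.
(iii) holds permit — not met.
(a) = F AND F AND F = false.
(i) Schedule A material — holds.
(ii) not (weather ok) — satisfied.
(b) = T AND T = true.
(1): F OR T → true.
(2) not (site inspected) — holds.
(3) supervisor present — met.
Overall = T AND T AND T = true.
Exception (no residence in 200 ft) — not satisfied.
Result: main true OR exception false → true.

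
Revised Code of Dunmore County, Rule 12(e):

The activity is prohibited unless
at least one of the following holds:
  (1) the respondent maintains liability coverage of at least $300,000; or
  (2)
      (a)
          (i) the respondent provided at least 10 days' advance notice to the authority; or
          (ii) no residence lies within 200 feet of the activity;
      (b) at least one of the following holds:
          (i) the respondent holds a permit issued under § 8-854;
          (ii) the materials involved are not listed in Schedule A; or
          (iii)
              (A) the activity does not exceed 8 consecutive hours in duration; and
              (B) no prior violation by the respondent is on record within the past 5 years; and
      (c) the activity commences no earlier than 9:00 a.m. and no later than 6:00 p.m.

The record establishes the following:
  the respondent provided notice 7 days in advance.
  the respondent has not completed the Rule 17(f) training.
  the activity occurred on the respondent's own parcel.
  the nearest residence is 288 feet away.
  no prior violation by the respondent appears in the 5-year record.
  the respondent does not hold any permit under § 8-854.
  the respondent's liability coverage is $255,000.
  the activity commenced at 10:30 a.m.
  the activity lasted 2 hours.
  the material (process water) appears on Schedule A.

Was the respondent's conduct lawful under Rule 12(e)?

(1) coverage ≥ $300,000 — not satisfied.
(i) ≥10 days' notice — not met.
(ii) no residence in 200 ft — met.
(a): F OR T → true.
(i) holds permit — not met.
(ii) not (Schedule A material) — fails.
(A) ≤ 8 hrs duration — holds.
(B) no prior violation — holds.
So (iii) is satisfied (T AND T).
(b) = F OR F OR T = true.
(c) start within hours — holds.
(2) = T AND T AND T = true.
Overall = F OR T = true.

Yes — lawful.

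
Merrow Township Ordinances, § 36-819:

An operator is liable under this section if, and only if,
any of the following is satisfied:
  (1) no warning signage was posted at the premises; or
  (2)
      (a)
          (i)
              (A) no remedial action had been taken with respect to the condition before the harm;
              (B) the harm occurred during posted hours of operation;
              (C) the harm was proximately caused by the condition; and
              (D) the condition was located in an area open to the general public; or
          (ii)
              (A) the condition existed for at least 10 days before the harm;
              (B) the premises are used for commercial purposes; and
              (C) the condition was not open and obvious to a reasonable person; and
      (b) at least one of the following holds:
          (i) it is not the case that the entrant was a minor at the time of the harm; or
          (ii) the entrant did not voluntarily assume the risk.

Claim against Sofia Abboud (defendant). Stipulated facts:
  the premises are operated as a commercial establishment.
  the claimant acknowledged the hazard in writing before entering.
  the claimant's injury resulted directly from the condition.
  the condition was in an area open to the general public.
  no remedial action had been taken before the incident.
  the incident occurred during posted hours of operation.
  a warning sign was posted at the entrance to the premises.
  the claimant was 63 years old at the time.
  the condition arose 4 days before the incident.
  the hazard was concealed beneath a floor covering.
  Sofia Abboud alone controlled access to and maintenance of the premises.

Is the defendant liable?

(1) no signage posted — not satisfied.
(A) no remedial action — holds.
(B) during posted hours — holds.
(C) proximate cause — met.
(D) public area — holds.
(i) = T AND T AND T AND T = true.
(A) condition ≥10 days old — fails.
(B) commercial use — satisfied.
(C) not open/obvious — satisfied.
So (ii) is not satisfied (F AND T AND T).
(a) = T OR F = true.
(i) not (entrant a minor) — satisfied.
(ii) no assumed risk — not met.
(b): T OR F → true.
(2) = T AND T = true.
Overall: F OR T → true.

Yes — liable.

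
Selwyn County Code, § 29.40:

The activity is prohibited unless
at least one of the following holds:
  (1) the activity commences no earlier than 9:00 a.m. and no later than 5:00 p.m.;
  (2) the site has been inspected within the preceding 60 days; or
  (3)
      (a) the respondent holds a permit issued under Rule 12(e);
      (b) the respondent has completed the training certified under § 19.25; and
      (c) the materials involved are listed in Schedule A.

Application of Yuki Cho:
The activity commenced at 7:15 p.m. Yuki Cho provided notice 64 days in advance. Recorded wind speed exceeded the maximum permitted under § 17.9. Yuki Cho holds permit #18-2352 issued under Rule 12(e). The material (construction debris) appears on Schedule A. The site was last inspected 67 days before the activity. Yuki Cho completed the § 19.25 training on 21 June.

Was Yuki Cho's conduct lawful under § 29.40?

Yes — lawful.

(1) start within hours — not satisfied.
(2) site inspected — not met.
(a) holds permit — holds.
(b) training certified — satisfied.
(c) Schedule A material — holds.
So (3) is satisfied (T AND T AND T).
So Overall is satisfied (F OR F OR T).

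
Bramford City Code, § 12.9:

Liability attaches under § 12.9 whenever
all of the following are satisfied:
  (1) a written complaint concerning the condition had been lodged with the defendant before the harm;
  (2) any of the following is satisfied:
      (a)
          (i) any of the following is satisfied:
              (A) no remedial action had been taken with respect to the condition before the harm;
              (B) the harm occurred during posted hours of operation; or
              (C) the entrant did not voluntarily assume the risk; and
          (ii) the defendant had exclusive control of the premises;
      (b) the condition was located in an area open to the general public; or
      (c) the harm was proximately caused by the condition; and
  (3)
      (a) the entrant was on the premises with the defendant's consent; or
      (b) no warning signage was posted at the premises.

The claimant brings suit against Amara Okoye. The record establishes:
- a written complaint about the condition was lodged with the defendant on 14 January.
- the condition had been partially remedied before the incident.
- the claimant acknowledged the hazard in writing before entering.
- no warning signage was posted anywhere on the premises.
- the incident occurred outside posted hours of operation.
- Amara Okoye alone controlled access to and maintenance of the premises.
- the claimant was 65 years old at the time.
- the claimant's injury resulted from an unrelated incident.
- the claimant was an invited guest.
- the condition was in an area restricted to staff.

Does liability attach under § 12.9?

(1) complaint lodged — met.
(A) no remedial action — not met.
(B) during posted hours — not met.
(C) no assumed risk — not satisfied.
(i): F OR F OR F → false.
(ii) exclusive control — met.
(a): F AND T → false.
(b) public area — not met.
(c) proximate cause — not met.
So (2) is not satisfied (F OR F OR F).
(a) consent to enter — holds.
(b) no signage posted — satisfied.
So (3) is satisfied (T OR T).
Overall: T AND F AND T → false.

No — not liable.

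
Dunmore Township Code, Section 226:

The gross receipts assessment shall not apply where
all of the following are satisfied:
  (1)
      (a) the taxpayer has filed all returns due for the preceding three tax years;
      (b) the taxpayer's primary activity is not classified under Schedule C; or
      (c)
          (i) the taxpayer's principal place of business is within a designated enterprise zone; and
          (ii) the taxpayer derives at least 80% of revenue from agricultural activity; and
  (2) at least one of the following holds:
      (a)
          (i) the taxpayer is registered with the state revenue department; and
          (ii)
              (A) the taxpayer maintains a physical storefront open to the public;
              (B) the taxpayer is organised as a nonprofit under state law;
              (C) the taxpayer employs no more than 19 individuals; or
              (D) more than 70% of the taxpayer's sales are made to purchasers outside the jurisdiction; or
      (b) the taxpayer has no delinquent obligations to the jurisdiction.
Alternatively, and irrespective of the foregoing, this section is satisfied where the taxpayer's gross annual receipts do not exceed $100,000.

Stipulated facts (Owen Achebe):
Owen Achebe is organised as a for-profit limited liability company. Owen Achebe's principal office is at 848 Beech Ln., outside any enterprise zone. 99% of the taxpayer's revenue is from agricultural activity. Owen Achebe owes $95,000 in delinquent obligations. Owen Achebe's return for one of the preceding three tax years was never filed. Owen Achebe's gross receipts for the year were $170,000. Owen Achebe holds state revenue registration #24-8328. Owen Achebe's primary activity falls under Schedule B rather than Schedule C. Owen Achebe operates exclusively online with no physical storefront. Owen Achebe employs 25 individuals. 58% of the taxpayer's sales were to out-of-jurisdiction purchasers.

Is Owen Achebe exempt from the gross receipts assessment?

(a) returns current — fails.
(b) not (Schedule C activity) — met.
(i) in enterprise zone — fails.
(ii) ≥80% agricultural — holds.
(c) = F AND T = false.
(1) = F OR T OR F = true.
(i) state-registered — satisfied.
(A) has storefront — not satisfied.
(B) nonprofit — not met.
(C) ≤ 19 employees — not met.
(D) >70% out-of-jur. sales — fails.
(ii) = F OR F OR F OR F = false.
(a) = T AND F = false.
(b) no delinquency — fails.
(2): F OR F → false.
Overall = T AND F = false.
Exception (receipts ≤ $100,000) — not satisfied.
Result: main false OR exception false → false.

No — not exempt.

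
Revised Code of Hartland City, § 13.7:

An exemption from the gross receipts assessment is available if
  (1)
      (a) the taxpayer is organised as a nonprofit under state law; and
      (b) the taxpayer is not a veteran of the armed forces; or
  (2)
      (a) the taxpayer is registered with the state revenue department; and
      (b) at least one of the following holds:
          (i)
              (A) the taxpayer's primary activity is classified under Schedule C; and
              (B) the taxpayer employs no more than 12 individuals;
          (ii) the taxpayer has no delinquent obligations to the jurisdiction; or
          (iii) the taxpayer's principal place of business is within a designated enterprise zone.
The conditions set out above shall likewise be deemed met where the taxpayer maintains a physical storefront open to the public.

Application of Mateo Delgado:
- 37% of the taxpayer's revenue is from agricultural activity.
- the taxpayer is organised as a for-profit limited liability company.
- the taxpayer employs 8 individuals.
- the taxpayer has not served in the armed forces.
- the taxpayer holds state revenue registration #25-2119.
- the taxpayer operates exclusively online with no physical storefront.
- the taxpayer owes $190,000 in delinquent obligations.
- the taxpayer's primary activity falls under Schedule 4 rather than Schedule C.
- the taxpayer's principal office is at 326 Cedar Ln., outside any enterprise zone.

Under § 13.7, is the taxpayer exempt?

No — not exempt.

(a) nonprofit — not met.
(b) not (veteran) — holds.
So (1) is not satisfied (F AND T).
(a) state-registered — holds.
(A) Schedule C activity — fails.
(B) ≤ 12 employees — satisfied.
(i): F AND T → false.
(ii) no delinquency — not satisfied.
(iii) in enterprise zone — not satisfied.
So (b) is not satisfied (F OR F OR F).
(2): T AND F → false.
So Overall is not satisfied (F OR F).
Exception (has storefront) — not satisfied.
Result: main false OR exception false → false.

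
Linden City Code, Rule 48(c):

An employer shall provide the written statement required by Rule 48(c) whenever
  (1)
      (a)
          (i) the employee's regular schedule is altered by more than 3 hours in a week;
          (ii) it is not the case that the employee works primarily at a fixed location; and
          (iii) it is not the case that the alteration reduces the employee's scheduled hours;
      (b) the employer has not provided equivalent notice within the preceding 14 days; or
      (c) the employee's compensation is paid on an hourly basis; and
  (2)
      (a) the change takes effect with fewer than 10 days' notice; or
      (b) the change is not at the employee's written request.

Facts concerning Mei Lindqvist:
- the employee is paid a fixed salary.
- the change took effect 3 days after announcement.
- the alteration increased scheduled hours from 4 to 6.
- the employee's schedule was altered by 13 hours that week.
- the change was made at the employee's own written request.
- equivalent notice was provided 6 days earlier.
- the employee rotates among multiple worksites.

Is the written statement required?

Yes — required.

(i) schedule shift > 3h — met.
(ii) not (fixed location) — holds.
(iii) not (hours reduced) — met.
(a) = T AND T AND T = true.
(b) no recent notice — not satisfied.
(c) hourly-paid — not met.
(1): T OR F OR F → true.
(a) < 10 days' notice — satisfied.
(b) not employee-requested — fails.
(2): T OR F → true.
So Overall is satisfied (T AND T).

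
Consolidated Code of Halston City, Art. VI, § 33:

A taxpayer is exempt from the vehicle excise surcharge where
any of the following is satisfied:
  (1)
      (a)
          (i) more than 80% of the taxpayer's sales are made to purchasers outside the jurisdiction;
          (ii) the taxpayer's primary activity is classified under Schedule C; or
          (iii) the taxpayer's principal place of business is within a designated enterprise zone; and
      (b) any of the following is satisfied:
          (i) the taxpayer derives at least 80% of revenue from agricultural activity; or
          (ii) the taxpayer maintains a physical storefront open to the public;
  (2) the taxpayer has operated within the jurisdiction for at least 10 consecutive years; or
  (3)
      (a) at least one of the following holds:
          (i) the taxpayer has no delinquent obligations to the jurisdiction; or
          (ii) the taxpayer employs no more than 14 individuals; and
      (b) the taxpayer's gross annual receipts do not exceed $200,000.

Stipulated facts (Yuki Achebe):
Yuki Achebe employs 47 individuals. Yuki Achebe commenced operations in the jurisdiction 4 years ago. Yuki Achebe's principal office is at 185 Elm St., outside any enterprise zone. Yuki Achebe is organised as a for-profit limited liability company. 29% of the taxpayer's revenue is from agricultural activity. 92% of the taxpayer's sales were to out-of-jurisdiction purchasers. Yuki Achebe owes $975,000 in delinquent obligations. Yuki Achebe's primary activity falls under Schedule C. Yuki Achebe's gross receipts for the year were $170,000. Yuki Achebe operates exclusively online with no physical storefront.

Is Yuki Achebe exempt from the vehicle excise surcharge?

(i) >80% out-of-jur. sales — met.
(ii) Schedule C activity — satisfied.
(iii) in enterprise zone — not met.
(a): T OR T OR F → true.
(i) ≥80% agricultural — fails.
(ii) has storefront — fails.
So (b) is not satisfied (F OR F).
(1) = T AND F = false.
(2) ≥ 10 yrs in jurisdiction — not met.
(i) no delinquency — not satisfied.
(ii) ≤ 14 employees — not met.
So (a) is not satisfied (F OR F).
(b) receipts ≤ $200,000 — satisfied.
(3) = F AND T = false.
So Overall is not satisfied (F OR F OR F).

No — not exempt.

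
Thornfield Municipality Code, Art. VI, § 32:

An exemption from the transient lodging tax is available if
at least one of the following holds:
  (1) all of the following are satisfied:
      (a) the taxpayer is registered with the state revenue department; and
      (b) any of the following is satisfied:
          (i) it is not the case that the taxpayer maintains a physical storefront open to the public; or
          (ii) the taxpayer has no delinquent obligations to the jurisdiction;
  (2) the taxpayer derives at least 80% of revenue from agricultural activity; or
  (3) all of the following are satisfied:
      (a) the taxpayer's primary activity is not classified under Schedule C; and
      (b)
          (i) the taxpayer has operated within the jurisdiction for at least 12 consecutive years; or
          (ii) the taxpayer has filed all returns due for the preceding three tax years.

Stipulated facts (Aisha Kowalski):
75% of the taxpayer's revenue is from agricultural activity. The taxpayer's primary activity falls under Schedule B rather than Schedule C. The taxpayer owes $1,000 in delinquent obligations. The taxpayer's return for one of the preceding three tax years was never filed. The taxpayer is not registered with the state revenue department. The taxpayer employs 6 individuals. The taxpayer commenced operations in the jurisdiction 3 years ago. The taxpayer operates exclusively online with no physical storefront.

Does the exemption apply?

No — not exempt.

(a) state-registered — fails.
(i) not (has storefront) — holds.
(ii) no delinquency — not satisfied.
(b) = T OR F = true.
(1) = F AND T = false.
(2) ≥80% agricultural — not satisfied.
(a) not (Schedule C activity) — met.
(i) ≥ 12 yrs in jurisdiction — fails.
(ii) returns current — not met.
(b) = F OR F = false.
(3): T AND F → false.
Overall = F OR F OR F = false.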